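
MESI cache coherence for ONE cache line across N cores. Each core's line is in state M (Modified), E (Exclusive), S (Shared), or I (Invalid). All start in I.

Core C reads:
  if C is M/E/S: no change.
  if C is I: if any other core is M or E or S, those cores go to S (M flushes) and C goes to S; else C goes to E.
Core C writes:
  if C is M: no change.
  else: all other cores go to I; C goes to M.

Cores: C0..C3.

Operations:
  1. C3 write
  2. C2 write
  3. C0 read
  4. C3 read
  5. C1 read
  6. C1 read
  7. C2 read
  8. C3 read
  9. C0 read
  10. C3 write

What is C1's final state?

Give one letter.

Op 1: C3 write [C3 write: invalidate none -> C3=M] -> [I,I,I,M]
Op 2: C2 write [C2 write: invalidate ['C3=M'] -> C2=M] -> [I,I,M,I]
Op 3: C0 read [C0 read from I: others=['C2=M'] -> C0=S, others downsized to S] -> [S,I,S,I]
Op 4: C3 read [C3 read from I: others=['C0=S', 'C2=S'] -> C3=S, others downsized to S] -> [S,I,S,S]
Op 5: C1 read [C1 read from I: others=['C0=S', 'C2=S', 'C3=S'] -> C1=S, others downsized to S] -> [S,S,S,S]
Op 6: C1 read [C1 read: already in S, no change] -> [S,S,S,S]
Op 7: C2 read [C2 read: already in S, no change] -> [S,S,S,S]
Op 8: C3 read [C3 read: already in S, no change] -> [S,S,S,S]
Op 9: C0 read [C0 read: already in S, no change] -> [S,S,S,S]
Op 10: C3 write [C3 write: invalidate ['C0=S', 'C1=S', 'C2=S'] -> C3=M] -> [I,I,I,M]

Answer: I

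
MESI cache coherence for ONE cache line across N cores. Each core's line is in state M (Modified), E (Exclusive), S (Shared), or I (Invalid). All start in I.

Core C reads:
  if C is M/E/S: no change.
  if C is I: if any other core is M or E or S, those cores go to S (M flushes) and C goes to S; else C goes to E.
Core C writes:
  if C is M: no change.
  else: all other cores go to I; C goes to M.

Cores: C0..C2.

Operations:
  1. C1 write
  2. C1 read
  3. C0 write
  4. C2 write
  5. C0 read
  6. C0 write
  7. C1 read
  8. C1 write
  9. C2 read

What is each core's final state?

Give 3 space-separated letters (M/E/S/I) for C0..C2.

Op 1: C1 write [C1 write: invalidate none -> C1=M] -> [I,M,I]
Op 2: C1 read [C1 read: already in M, no change] -> [I,M,I]
Op 3: C0 write [C0 write: invalidate ['C1=M'] -> C0=M] -> [M,I,I]
Op 4: C2 write [C2 write: invalidate ['C0=M'] -> C2=M] -> [I,I,M]
Op 5: C0 read [C0 read from I: others=['C2=M'] -> C0=S, others downsized to S] -> [S,I,S]
Op 6: C0 write [C0 write: invalidate ['C2=S'] -> C0=M] -> [M,I,I]
Op 7: C1 read [C1 read from I: others=['C0=M'] -> C1=S, others downsized to S] -> [S,S,I]
Op 8: C1 write [C1 write: invalidate ['C0=S'] -> C1=M] -> [I,M,I]
Op 9: C2 read [C2 read from I: others=['C1=M'] -> C2=S, others downsized to S] -> [I,S,S]

Answer: I S S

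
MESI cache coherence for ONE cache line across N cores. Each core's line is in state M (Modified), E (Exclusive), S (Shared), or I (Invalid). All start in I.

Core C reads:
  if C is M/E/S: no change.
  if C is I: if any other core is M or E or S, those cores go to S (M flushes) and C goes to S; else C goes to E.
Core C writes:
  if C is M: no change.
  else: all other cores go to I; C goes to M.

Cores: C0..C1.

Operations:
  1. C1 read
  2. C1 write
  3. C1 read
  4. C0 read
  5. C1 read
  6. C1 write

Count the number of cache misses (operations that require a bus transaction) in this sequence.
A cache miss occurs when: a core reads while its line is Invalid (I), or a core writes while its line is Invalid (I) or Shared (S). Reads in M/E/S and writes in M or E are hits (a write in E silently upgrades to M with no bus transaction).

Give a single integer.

Answer: 3

Derivation:
Op 1: C1 read [C1 read from I: no other sharers -> C1=E (exclusive)] -> [I,E] [MISS #1: read from I]
Op 2: C1 write [C1 write: invalidate none -> C1=M] -> [I,M] [hit: write from E is a silent E->M upgrade, no bus transaction]
Op 3: C1 read [C1 read: already in M, no change] -> [I,M] [hit: read from M]
Op 4: C0 read [C0 read from I: others=['C1=M'] -> C0=S, others downsized to S] -> [S,S] [MISS #2: read from I]
Op 5: C1 read [C1 read: already in S, no change] -> [S,S] [hit: read from S]
Op 6: C1 write [C1 write: invalidate ['C0=S'] -> C1=M] -> [I,M] [MISS #3: write from S]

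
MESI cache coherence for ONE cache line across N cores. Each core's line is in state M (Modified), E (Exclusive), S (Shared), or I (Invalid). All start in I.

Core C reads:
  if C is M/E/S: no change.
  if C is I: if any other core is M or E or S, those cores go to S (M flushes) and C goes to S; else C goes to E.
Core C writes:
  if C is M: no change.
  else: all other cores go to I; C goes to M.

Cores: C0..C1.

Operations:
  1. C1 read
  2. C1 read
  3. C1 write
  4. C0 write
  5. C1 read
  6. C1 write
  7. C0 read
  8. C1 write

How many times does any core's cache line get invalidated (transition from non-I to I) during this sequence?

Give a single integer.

Op 1: C1 read [C1 read from I: no other sharers -> C1=E (exclusive)] -> [I,E] (invalidations this op: 0; running total: 0)
Op 2: C1 read [C1 read: already in E, no change] -> [I,E] (invalidations this op: 0; running total: 0)
Op 3: C1 write [C1 write: invalidate none -> C1=M] -> [I,M] (invalidations this op: 0; running total: 0)
Op 4: C0 write [C0 write: invalidate ['C1=M'] -> C0=M] -> [M,I] (invalidations this op: 1; running total: 1)
Op 5: C1 read [C1 read from I: others=['C0=M'] -> C1=S, others downsized to S] -> [S,S] (invalidations this op: 0; running total: 1)
Op 6: C1 write [C1 write: invalidate ['C0=S'] -> C1=M] -> [I,M] (invalidations this op: 1; running total: 2)
Op 7: C0 read [C0 read from I: others=['C1=M'] -> C0=S, others downsized to S] -> [S,S] (invalidations this op: 0; running total: 2)
Op 8: C1 write [C1 write: invalidate ['C0=S'] -> C1=M] -> [I,M] (invalidations this op: 1; running total: 3)

Answer: 3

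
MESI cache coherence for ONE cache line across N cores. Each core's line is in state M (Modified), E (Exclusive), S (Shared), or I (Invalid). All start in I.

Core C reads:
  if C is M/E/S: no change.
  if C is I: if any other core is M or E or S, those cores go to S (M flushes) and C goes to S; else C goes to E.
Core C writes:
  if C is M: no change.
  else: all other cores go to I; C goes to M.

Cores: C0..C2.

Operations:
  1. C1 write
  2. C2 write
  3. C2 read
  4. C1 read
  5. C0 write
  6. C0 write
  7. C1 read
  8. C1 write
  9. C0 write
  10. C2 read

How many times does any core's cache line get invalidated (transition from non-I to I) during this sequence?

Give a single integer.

Answer: 5

Derivation:
Op 1: C1 write [C1 write: invalidate none -> C1=M] -> [I,M,I] (invalidations this op: 0; running total: 0)
Op 2: C2 write [C2 write: invalidate ['C1=M'] -> C2=M] -> [I,I,M] (invalidations this op: 1; running total: 1)
Op 3: C2 read [C2 read: already in M, no change] -> [I,I,M] (invalidations this op: 0; running total: 1)
Op 4: C1 read [C1 read from I: others=['C2=M'] -> C1=S, others downsized to S] -> [I,S,S] (invalidations this op: 0; running total: 1)
Op 5: C0 write [C0 write: invalidate ['C1=S', 'C2=S'] -> C0=M] -> [M,I,I] (invalidations this op: 2; running total: 3)
Op 6: C0 write [C0 write: already M (modified), no change] -> [M,I,I] (invalidations this op: 0; running total: 3)
Op 7: C1 read [C1 read from I: others=['C0=M'] -> C1=S, others downsized to S] -> [S,S,I] (invalidations this op: 0; running total: 3)
Op 8: C1 write [C1 write: invalidate ['C0=S'] -> C1=M] -> [I,M,I] (invalidations this op: 1; running total: 4)
Op 9: C0 write [C0 write: invalidate ['C1=M'] -> C0=M] -> [M,I,I] (invalidations this op: 1; running total: 5)
Op 10: C2 read [C2 read from I: others=['C0=M'] -> C2=S, others downsized to S] -> [S,I,S] (invalidations this op: 0; running total: 5)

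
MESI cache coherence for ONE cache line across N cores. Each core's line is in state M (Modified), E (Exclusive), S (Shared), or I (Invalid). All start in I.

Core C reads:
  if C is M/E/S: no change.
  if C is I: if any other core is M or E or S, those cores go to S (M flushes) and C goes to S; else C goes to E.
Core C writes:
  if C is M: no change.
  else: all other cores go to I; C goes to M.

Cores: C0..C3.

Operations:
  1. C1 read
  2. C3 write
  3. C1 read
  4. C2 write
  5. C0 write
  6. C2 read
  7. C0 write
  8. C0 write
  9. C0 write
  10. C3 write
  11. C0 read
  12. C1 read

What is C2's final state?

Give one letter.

Answer: I

Derivation:
Op 1: C1 read [C1 read from I: no other sharers -> C1=E (exclusive)] -> [I,E,I,I]
Op 2: C3 write [C3 write: invalidate ['C1=E'] -> C3=M] -> [I,I,I,M]
Op 3: C1 read [C1 read from I: others=['C3=M'] -> C1=S, others downsized to S] -> [I,S,I,S]
Op 4: C2 write [C2 write: invalidate ['C1=S', 'C3=S'] -> C2=M] -> [I,I,M,I]
Op 5: C0 write [C0 write: invalidate ['C2=M'] -> C0=M] -> [M,I,I,I]
Op 6: C2 read [C2 read from I: others=['C0=M'] -> C2=S, others downsized to S] -> [S,I,S,I]
Op 7: C0 write [C0 write: invalidate ['C2=S'] -> C0=M] -> [M,I,I,I]
Op 8: C0 write [C0 write: already M (modified), no change] -> [M,I,I,I]
Op 9: C0 write [C0 write: already M (modified), no change] -> [M,I,I,I]
Op 10: C3 write [C3 write: invalidate ['C0=M'] -> C3=M] -> [I,I,I,M]
Op 11: C0 read [C0 read from I: others=['C3=M'] -> C0=S, others downsized to S] -> [S,I,I,S]
Op 12: C1 read [C1 read from I: others=['C0=S', 'C3=S'] -> C1=S, others downsized to S] -> [S,S,I,S]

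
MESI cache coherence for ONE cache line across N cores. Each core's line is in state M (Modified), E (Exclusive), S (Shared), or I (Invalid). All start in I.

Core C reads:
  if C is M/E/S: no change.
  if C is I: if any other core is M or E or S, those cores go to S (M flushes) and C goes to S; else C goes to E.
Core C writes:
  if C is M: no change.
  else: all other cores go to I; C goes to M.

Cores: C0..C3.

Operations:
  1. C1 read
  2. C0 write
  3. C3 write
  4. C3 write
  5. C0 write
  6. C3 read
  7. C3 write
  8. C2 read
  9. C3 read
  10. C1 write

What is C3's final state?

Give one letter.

Answer: I

Derivation:
Op 1: C1 read [C1 read from I: no other sharers -> C1=E (exclusive)] -> [I,E,I,I]
Op 2: C0 write [C0 write: invalidate ['C1=E'] -> C0=M] -> [M,I,I,I]
Op 3: C3 write [C3 write: invalidate ['C0=M'] -> C3=M] -> [I,I,I,M]
Op 4: C3 write [C3 write: already M (modified), no change] -> [I,I,I,M]
Op 5: C0 write [C0 write: invalidate ['C3=M'] -> C0=M] -> [M,I,I,I]
Op 6: C3 read [C3 read from I: others=['C0=M'] -> C3=S, others downsized to S] -> [S,I,I,S]
Op 7: C3 write [C3 write: invalidate ['C0=S'] -> C3=M] -> [I,I,I,M]
Op 8: C2 read [C2 read from I: others=['C3=M'] -> C2=S, others downsized to S] -> [I,I,S,S]
Op 9: C3 read [C3 read: already in S, no change] -> [I,I,S,S]
Op 10: C1 write [C1 write: invalidate ['C2=S', 'C3=S'] -> C1=M] -> [I,M,I,I]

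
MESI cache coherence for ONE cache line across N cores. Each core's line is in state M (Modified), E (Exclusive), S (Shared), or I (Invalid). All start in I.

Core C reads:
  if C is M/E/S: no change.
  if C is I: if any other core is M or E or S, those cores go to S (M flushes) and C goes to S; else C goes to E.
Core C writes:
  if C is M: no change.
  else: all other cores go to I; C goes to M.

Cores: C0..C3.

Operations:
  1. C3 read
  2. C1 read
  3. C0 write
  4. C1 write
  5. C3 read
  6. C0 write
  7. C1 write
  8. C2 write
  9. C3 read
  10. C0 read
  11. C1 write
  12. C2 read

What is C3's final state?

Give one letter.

Answer: I

Derivation:
Op 1: C3 read [C3 read from I: no other sharers -> C3=E (exclusive)] -> [I,I,I,E]
Op 2: C1 read [C1 read from I: others=['C3=E'] -> C1=S, others downsized to S] -> [I,S,I,S]
Op 3: C0 write [C0 write: invalidate ['C1=S', 'C3=S'] -> C0=M] -> [M,I,I,I]
Op 4: C1 write [C1 write: invalidate ['C0=M'] -> C1=M] -> [I,M,I,I]
Op 5: C3 read [C3 read from I: others=['C1=M'] -> C3=S, others downsized to S] -> [I,S,I,S]
Op 6: C0 write [C0 write: invalidate ['C1=S', 'C3=S'] -> C0=M] -> [M,I,I,I]
Op 7: C1 write [C1 write: invalidate ['C0=M'] -> C1=M] -> [I,M,I,I]
Op 8: C2 write [C2 write: invalidate ['C1=M'] -> C2=M] -> [I,I,M,I]
Op 9: C3 read [C3 read from I: others=['C2=M'] -> C3=S, others downsized to S] -> [I,I,S,S]
Op 10: C0 read [C0 read from I: others=['C2=S', 'C3=S'] -> C0=S, others downsized to S] -> [S,I,S,S]
Op 11: C1 write [C1 write: invalidate ['C0=S', 'C2=S', 'C3=S'] -> C1=M] -> [I,M,I,I]
Op 12: C2 read [C2 read from I: others=['C1=M'] -> C2=S, others downsized to S] -> [I,S,S,I]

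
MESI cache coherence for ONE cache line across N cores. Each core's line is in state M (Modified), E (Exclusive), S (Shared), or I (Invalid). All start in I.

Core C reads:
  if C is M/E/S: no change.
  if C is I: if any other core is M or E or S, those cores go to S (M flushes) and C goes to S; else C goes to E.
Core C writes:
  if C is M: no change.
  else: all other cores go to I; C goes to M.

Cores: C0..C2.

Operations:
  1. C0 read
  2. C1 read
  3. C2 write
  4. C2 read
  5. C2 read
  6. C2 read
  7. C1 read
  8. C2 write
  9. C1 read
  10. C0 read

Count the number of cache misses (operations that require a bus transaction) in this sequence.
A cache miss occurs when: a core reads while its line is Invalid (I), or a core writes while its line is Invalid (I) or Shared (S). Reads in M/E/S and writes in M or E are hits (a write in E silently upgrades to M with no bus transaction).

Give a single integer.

Answer: 7

Derivation:
Op 1: C0 read [C0 read from I: no other sharers -> C0=E (exclusive)] -> [E,I,I] [MISS #1: read from I]
Op 2: C1 read [C1 read from I: others=['C0=E'] -> C1=S, others downsized to S] -> [S,S,I] [MISS #2: read from I]
Op 3: C2 write [C2 write: invalidate ['C0=S', 'C1=S'] -> C2=M] -> [I,I,M] [MISS #3: write from I]
Op 4: C2 read [C2 read: already in M, no change] -> [I,I,M] [hit: read from M]
Op 5: C2 read [C2 read: already in M, no change] -> [I,I,M] [hit: read from M]
Op 6: C2 read [C2 read: already in M, no change] -> [I,I,M] [hit: read from M]
Op 7: C1 read [C1 read from I: others=['C2=M'] -> C1=S, others downsized to S] -> [I,S,S] [MISS #4: read from I]
Op 8: C2 write [C2 write: invalidate ['C1=S'] -> C2=M] -> [I,I,M] [MISS #5: write from S]
Op 9: C1 read [C1 read from I: others=['C2=M'] -> C1=S, others downsized to S] -> [I,S,S] [MISS #6: read from I]
Op 10: C0 read [C0 read from I: others=['C1=S', 'C2=S'] -> C0=S, others downsized to S] -> [S,S,S] [MISS #7: read from I]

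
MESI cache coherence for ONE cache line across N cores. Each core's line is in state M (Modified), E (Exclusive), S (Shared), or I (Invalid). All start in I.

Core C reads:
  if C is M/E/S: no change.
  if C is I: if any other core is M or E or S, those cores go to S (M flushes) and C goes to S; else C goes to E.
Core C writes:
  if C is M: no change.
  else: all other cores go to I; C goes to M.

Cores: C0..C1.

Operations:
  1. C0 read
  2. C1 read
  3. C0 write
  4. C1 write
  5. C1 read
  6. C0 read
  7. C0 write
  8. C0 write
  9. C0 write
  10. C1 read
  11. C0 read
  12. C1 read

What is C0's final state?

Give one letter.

Op 1: C0 read [C0 read from I: no other sharers -> C0=E (exclusive)] -> [E,I]
Op 2: C1 read [C1 read from I: others=['C0=E'] -> C1=S, others downsized to S] -> [S,S]
Op 3: C0 write [C0 write: invalidate ['C1=S'] -> C0=M] -> [M,I]
Op 4: C1 write [C1 write: invalidate ['C0=M'] -> C1=M] -> [I,M]
Op 5: C1 read [C1 read: already in M, no change] -> [I,M]
Op 6: C0 read [C0 read from I: others=['C1=M'] -> C0=S, others downsized to S] -> [S,S]
Op 7: C0 write [C0 write: invalidate ['C1=S'] -> C0=M] -> [M,I]
Op 8: C0 write [C0 write: already M (modified), no change] -> [M,I]
Op 9: C0 write [C0 write: already M (modified), no change] -> [M,I]
Op 10: C1 read [C1 read from I: others=['C0=M'] -> C1=S, others downsized to S] -> [S,S]
Op 11: C0 read [C0 read: already in S, no change] -> [S,S]
Op 12: C1 read [C1 read: already in S, no change] -> [S,S]

Answer: S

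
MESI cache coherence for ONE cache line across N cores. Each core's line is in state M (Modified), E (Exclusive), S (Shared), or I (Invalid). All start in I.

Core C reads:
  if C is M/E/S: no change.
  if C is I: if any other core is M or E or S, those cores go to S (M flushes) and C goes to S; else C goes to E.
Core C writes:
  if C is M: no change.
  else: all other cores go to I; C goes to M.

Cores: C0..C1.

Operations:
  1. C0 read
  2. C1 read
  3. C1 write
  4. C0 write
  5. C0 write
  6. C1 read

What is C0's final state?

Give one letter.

Op 1: C0 read [C0 read from I: no other sharers -> C0=E (exclusive)] -> [E,I]
Op 2: C1 read [C1 read from I: others=['C0=E'] -> C1=S, others downsized to S] -> [S,S]
Op 3: C1 write [C1 write: invalidate ['C0=S'] -> C1=M] -> [I,M]
Op 4: C0 write [C0 write: invalidate ['C1=M'] -> C0=M] -> [M,I]
Op 5: C0 write [C0 write: already M (modified), no change] -> [M,I]
Op 6: C1 read [C1 read from I: others=['C0=M'] -> C1=S, others downsized to S] -> [S,S]

Answer: S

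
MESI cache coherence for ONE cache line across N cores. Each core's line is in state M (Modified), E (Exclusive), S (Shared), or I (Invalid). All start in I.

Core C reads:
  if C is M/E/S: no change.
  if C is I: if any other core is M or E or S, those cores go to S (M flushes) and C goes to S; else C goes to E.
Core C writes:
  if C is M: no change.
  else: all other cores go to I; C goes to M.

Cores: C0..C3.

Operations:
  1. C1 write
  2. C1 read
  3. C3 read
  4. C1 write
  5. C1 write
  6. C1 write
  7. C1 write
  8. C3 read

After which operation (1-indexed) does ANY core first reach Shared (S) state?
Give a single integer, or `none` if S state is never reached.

Op 1: C1 write [C1 write: invalidate none -> C1=M] -> [I,M,I,I]
Op 2: C1 read [C1 read: already in M, no change] -> [I,M,I,I]
Op 3: C3 read [C3 read from I: others=['C1=M'] -> C3=S, others downsized to S] -> [I,S,I,S]
  -> First S state at op 3; remaining ops need not be traced.

Answer: 3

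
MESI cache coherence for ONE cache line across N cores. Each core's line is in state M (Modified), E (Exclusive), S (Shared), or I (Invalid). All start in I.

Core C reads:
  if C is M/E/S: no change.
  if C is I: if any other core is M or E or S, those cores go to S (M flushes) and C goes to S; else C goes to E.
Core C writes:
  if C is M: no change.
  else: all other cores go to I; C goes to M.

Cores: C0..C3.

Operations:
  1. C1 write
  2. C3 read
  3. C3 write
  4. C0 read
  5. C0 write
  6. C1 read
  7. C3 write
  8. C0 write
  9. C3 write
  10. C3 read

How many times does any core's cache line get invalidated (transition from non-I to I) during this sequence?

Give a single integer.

Answer: 6

Derivation:
Op 1: C1 write [C1 write: invalidate none -> C1=M] -> [I,M,I,I] (invalidations this op: 0; running total: 0)
Op 2: C3 read [C3 read from I: others=['C1=M'] -> C3=S, others downsized to S] -> [I,S,I,S] (invalidations this op: 0; running total: 0)
Op 3: C3 write [C3 write: invalidate ['C1=S'] -> C3=M] -> [I,I,I,M] (invalidations this op: 1; running total: 1)
Op 4: C0 read [C0 read from I: others=['C3=M'] -> C0=S, others downsized to S] -> [S,I,I,S] (invalidations this op: 0; running total: 1)
Op 5: C0 write [C0 write: invalidate ['C3=S'] -> C0=M] -> [M,I,I,I] (invalidations this op: 1; running total: 2)
Op 6: C1 read [C1 read from I: others=['C0=M'] -> C1=S, others downsized to S] -> [S,S,I,I] (invalidations this op: 0; running total: 2)
Op 7: C3 write [C3 write: invalidate ['C0=S', 'C1=S'] -> C3=M] -> [I,I,I,M] (invalidations this op: 2; running total: 4)
Op 8: C0 write [C0 write: invalidate ['C3=M'] -> C0=M] -> [M,I,I,I] (invalidations this op: 1; running total: 5)
Op 9: C3 write [C3 write: invalidate ['C0=M'] -> C3=M] -> [I,I,I,M] (invalidations this op: 1; running total: 6)
Op 10: C3 read [C3 read: already in M, no change] -> [I,I,I,M] (invalidations this op: 0; running total: 6)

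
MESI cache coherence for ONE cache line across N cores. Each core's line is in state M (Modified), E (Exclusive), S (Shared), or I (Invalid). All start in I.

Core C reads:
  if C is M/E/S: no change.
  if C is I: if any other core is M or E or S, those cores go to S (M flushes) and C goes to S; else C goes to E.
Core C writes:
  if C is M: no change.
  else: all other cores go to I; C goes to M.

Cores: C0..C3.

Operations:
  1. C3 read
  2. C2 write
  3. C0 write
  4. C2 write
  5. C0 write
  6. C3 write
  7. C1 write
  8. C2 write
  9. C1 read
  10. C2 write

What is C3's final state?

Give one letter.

Answer: I

Derivation:
Op 1: C3 read [C3 read from I: no other sharers -> C3=E (exclusive)] -> [I,I,I,E]
Op 2: C2 write [C2 write: invalidate ['C3=E'] -> C2=M] -> [I,I,M,I]
Op 3: C0 write [C0 write: invalidate ['C2=M'] -> C0=M] -> [M,I,I,I]
Op 4: C2 write [C2 write: invalidate ['C0=M'] -> C2=M] -> [I,I,M,I]
Op 5: C0 write [C0 write: invalidate ['C2=M'] -> C0=M] -> [M,I,I,I]
Op 6: C3 write [C3 write: invalidate ['C0=M'] -> C3=M] -> [I,I,I,M]
Op 7: C1 write [C1 write: invalidate ['C3=M'] -> C1=M] -> [I,M,I,I]
Op 8: C2 write [C2 write: invalidate ['C1=M'] -> C2=M] -> [I,I,M,I]
Op 9: C1 read [C1 read from I: others=['C2=M'] -> C1=S, others downsized to S] -> [I,S,S,I]
Op 10: C2 write [C2 write: invalidate ['C1=S'] -> C2=M] -> [I,I,M,I]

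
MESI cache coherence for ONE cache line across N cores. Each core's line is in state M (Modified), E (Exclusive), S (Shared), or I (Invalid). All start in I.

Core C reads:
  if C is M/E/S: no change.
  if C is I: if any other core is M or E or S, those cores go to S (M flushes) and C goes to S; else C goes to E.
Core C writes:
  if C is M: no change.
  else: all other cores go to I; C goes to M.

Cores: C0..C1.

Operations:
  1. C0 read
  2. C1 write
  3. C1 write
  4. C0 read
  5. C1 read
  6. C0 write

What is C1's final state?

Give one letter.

Op 1: C0 read [C0 read from I: no other sharers -> C0=E (exclusive)] -> [E,I]
Op 2: C1 write [C1 write: invalidate ['C0=E'] -> C1=M] -> [I,M]
Op 3: C1 write [C1 write: already M (modified), no change] -> [I,M]
Op 4: C0 read [C0 read from I: others=['C1=M'] -> C0=S, others downsized to S] -> [S,S]
Op 5: C1 read [C1 read: already in S, no change] -> [S,S]
Op 6: C0 write [C0 write: invalidate ['C1=S'] -> C0=M] -> [M,I]

Answer: I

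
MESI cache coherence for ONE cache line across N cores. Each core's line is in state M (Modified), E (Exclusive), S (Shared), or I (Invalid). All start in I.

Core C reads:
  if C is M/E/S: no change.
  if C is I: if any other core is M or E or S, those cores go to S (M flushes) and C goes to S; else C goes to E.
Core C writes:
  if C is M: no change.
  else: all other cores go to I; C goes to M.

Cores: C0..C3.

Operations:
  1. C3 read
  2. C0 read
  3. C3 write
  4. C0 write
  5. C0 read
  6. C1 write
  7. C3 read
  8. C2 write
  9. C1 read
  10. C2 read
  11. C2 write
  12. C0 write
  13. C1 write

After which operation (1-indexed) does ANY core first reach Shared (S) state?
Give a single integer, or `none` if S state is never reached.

Answer: 2

Derivation:
Op 1: C3 read [C3 read from I: no other sharers -> C3=E (exclusive)] -> [I,I,I,E]
Op 2: C0 read [C0 read from I: others=['C3=E'] -> C0=S, others downsized to S] -> [S,I,I,S]
  -> First S state at op 2; remaining ops need not be traced.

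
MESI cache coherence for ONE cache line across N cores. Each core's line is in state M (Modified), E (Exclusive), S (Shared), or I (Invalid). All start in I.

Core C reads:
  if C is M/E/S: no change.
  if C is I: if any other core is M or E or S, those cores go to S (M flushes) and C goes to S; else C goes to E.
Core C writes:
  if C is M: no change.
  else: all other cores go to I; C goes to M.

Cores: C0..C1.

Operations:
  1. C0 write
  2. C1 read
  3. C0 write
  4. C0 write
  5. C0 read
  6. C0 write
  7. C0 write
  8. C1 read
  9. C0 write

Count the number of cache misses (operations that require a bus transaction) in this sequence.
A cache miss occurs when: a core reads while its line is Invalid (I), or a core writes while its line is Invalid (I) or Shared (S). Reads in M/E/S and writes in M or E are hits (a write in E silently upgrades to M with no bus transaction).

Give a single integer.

Op 1: C0 write [C0 write: invalidate none -> C0=M] -> [M,I] [MISS #1: write from I]
Op 2: C1 read [C1 read from I: others=['C0=M'] -> C1=S, others downsized to S] -> [S,S] [MISS #2: read from I]
Op 3: C0 write [C0 write: invalidate ['C1=S'] -> C0=M] -> [M,I] [MISS #3: write from S]
Op 4: C0 write [C0 write: already M (modified), no change] -> [M,I] [hit: write from M]
Op 5: C0 read [C0 read: already in M, no change] -> [M,I] [hit: read from M]
Op 6: C0 write [C0 write: already M (modified), no change] -> [M,I] [hit: write from M]
Op 7: C0 write [C0 write: already M (modified), no change] -> [M,I] [hit: write from M]
Op 8: C1 read [C1 read from I: others=['C0=M'] -> C1=S, others downsized to S] -> [S,S] [MISS #4: read from I]
Op 9: C0 write [C0 write: invalidate ['C1=S'] -> C0=M] -> [M,I] [MISS #5: write from S]

Answer: 5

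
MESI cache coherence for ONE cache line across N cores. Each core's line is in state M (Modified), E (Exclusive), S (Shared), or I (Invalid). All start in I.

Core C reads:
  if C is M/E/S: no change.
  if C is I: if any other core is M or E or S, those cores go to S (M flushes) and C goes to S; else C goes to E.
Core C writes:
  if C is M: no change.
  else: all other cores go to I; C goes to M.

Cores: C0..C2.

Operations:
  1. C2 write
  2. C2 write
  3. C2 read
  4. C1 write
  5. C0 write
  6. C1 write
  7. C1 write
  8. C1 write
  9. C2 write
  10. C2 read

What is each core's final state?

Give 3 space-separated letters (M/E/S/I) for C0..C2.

Answer: I I M

Derivation:
Op 1: C2 write [C2 write: invalidate none -> C2=M] -> [I,I,M]
Op 2: C2 write [C2 write: already M (modified), no change] -> [I,I,M]
Op 3: C2 read [C2 read: already in M, no change] -> [I,I,M]
Op 4: C1 write [C1 write: invalidate ['C2=M'] -> C1=M] -> [I,M,I]
Op 5: C0 write [C0 write: invalidate ['C1=M'] -> C0=M] -> [M,I,I]
Op 6: C1 write [C1 write: invalidate ['C0=M'] -> C1=M] -> [I,M,I]
Op 7: C1 write [C1 write: already M (modified), no change] -> [I,M,I]
Op 8: C1 write [C1 write: already M (modified), no change] -> [I,M,I]
Op 9: C2 write [C2 write: invalidate ['C1=M'] -> C2=M] -> [I,I,M]
Op 10: C2 read [C2 read: already in M, no change] -> [I,I,M]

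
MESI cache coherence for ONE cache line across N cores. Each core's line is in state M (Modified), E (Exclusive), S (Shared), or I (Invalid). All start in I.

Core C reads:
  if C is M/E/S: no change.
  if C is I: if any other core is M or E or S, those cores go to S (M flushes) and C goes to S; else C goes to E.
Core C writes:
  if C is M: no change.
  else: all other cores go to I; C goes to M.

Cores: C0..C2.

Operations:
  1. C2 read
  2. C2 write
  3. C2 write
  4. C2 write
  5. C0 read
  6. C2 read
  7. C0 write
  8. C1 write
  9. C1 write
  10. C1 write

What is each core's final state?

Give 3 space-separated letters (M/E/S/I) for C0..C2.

Op 1: C2 read [C2 read from I: no other sharers -> C2=E (exclusive)] -> [I,I,E]
Op 2: C2 write [C2 write: invalidate none -> C2=M] -> [I,I,M]
Op 3: C2 write [C2 write: already M (modified), no change] -> [I,I,M]
Op 4: C2 write [C2 write: already M (modified), no change] -> [I,I,M]
Op 5: C0 read [C0 read from I: others=['C2=M'] -> C0=S, others downsized to S] -> [S,I,S]
Op 6: C2 read [C2 read: already in S, no change] -> [S,I,S]
Op 7: C0 write [C0 write: invalidate ['C2=S'] -> C0=M] -> [M,I,I]
Op 8: C1 write [C1 write: invalidate ['C0=M'] -> C1=M] -> [I,M,I]
Op 9: C1 write [C1 write: already M (modified), no change] -> [I,M,I]
Op 10: C1 write [C1 write: already M (modified), no change] -> [I,M,I]

Answer: I M I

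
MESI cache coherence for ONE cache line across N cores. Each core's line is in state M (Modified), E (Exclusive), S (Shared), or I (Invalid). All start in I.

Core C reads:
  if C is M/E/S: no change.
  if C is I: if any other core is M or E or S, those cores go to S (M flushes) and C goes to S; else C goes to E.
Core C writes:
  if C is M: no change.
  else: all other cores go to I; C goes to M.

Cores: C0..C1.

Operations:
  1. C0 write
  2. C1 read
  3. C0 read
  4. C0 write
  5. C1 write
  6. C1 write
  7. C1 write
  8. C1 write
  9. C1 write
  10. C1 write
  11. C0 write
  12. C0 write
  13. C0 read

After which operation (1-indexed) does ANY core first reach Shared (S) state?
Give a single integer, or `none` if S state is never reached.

Op 1: C0 write [C0 write: invalidate none -> C0=M] -> [M,I]
Op 2: C1 read [C1 read from I: others=['C0=M'] -> C1=S, others downsized to S] -> [S,S]
  -> First S state at op 2; remaining ops need not be traced.

Answer: 2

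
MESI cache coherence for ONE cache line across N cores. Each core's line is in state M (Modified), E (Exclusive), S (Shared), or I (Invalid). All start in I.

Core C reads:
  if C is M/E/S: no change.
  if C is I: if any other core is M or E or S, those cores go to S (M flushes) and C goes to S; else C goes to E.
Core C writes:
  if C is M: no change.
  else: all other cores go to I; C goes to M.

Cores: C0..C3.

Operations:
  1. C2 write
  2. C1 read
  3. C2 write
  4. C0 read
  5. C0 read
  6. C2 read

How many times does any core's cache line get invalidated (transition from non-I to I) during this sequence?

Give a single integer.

Answer: 1

Derivation:
Op 1: C2 write [C2 write: invalidate none -> C2=M] -> [I,I,M,I] (invalidations this op: 0; running total: 0)
Op 2: C1 read [C1 read from I: others=['C2=M'] -> C1=S, others downsized to S] -> [I,S,S,I] (invalidations this op: 0; running total: 0)
Op 3: C2 write [C2 write: invalidate ['C1=S'] -> C2=M] -> [I,I,M,I] (invalidations this op: 1; running total: 1)
Op 4: C0 read [C0 read from I: others=['C2=M'] -> C0=S, others downsized to S] -> [S,I,S,I] (invalidations this op: 0; running total: 1)
Op 5: C0 read [C0 read: already in S, no change] -> [S,I,S,I] (invalidations this op: 0; running total: 1)
Op 6: C2 read [C2 read: already in S, no change] -> [S,I,S,I] (invalidations this op: 0; running total: 1)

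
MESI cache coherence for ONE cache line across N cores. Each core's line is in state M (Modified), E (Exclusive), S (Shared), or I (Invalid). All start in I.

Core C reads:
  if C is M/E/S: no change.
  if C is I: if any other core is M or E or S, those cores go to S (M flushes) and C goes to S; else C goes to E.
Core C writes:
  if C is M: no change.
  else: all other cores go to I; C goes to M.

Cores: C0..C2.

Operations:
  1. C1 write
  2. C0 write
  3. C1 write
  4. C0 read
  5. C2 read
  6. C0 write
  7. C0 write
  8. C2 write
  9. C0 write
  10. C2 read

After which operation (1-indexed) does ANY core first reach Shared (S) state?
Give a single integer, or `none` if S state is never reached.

Answer: 4

Derivation:
Op 1: C1 write [C1 write: invalidate none -> C1=M] -> [I,M,I]
Op 2: C0 write [C0 write: invalidate ['C1=M'] -> C0=M] -> [M,I,I]
Op 3: C1 write [C1 write: invalidate ['C0=M'] -> C1=M] -> [I,M,I]
Op 4: C0 read [C0 read from I: others=['C1=M'] -> C0=S, others downsized to S] -> [S,S,I]
  -> First S state at op 4; remaining ops need not be traced.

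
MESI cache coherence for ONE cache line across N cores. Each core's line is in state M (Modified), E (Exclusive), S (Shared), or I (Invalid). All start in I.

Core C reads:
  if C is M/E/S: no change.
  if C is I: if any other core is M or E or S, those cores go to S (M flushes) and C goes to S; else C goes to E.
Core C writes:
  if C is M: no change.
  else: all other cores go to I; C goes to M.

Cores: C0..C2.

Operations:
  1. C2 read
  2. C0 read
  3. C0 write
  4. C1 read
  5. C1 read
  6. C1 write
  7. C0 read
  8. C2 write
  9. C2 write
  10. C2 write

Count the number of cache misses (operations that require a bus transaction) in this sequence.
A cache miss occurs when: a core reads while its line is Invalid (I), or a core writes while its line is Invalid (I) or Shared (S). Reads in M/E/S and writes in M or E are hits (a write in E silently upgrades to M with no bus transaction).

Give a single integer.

Op 1: C2 read [C2 read from I: no other sharers -> C2=E (exclusive)] -> [I,I,E] [MISS #1: read from I]
Op 2: C0 read [C0 read from I: others=['C2=E'] -> C0=S, others downsized to S] -> [S,I,S] [MISS #2: read from I]
Op 3: C0 write [C0 write: invalidate ['C2=S'] -> C0=M] -> [M,I,I] [MISS #3: write from S]
Op 4: C1 read [C1 read from I: others=['C0=M'] -> C1=S, others downsized to S] -> [S,S,I] [MISS #4: read from I]
Op 5: C1 read [C1 read: already in S, no change] -> [S,S,I] [hit: read from S]
Op 6: C1 write [C1 write: invalidate ['C0=S'] -> C1=M] -> [I,M,I] [MISS #5: write from S]
Op 7: C0 read [C0 read from I: others=['C1=M'] -> C0=S, others downsized to S] -> [S,S,I] [MISS #6: read from I]
Op 8: C2 write [C2 write: invalidate ['C0=S', 'C1=S'] -> C2=M] -> [I,I,M] [MISS #7: write from I]
Op 9: C2 write [C2 write: already M (modified), no change] -> [I,I,M] [hit: write from M]
Op 10: C2 write [C2 write: already M (modified), no change] -> [I,I,M] [hit: write from M]

Answer: 7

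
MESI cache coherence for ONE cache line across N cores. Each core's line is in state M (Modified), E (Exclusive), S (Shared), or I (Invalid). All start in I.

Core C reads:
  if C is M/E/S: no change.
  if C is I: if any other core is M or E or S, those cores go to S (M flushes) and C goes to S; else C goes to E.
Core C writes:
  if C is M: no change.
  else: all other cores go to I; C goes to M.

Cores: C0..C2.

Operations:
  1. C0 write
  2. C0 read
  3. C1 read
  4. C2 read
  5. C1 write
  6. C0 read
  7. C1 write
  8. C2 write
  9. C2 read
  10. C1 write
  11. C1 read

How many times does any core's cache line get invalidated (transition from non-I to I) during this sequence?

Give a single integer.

Op 1: C0 write [C0 write: invalidate none -> C0=M] -> [M,I,I] (invalidations this op: 0; running total: 0)
Op 2: C0 read [C0 read: already in M, no change] -> [M,I,I] (invalidations this op: 0; running total: 0)
Op 3: C1 read [C1 read from I: others=['C0=M'] -> C1=S, others downsized to S] -> [S,S,I] (invalidations this op: 0; running total: 0)
Op 4: C2 read [C2 read from I: others=['C0=S', 'C1=S'] -> C2=S, others downsized to S] -> [S,S,S] (invalidations this op: 0; running total: 0)
Op 5: C1 write [C1 write: invalidate ['C0=S', 'C2=S'] -> C1=M] -> [I,M,I] (invalidations this op: 2; running total: 2)
Op 6: C0 read [C0 read from I: others=['C1=M'] -> C0=S, others downsized to S] -> [S,S,I] (invalidations this op: 0; running total: 2)
Op 7: C1 write [C1 write: invalidate ['C0=S'] -> C1=M] -> [I,M,I] (invalidations this op: 1; running total: 3)
Op 8: C2 write [C2 write: invalidate ['C1=M'] -> C2=M] -> [I,I,M] (invalidations this op: 1; running total: 4)
Op 9: C2 read [C2 read: already in M, no change] -> [I,I,M] (invalidations this op: 0; running total: 4)
Op 10: C1 write [C1 write: invalidate ['C2=M'] -> C1=M] -> [I,M,I] (invalidations this op: 1; running total: 5)
Op 11: C1 read [C1 read: already in M, no change] -> [I,M,I] (invalidations this op: 0; running total: 5)

Answer: 5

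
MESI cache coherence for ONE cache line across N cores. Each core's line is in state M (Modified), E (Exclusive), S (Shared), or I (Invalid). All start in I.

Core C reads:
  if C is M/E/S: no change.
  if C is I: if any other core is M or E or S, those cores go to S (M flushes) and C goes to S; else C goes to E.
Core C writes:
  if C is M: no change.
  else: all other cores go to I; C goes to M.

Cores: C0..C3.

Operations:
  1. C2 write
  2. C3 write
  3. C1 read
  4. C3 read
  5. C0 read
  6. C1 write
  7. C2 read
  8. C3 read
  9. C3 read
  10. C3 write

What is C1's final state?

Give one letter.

Op 1: C2 write [C2 write: invalidate none -> C2=M] -> [I,I,M,I]
Op 2: C3 write [C3 write: invalidate ['C2=M'] -> C3=M] -> [I,I,I,M]
Op 3: C1 read [C1 read from I: others=['C3=M'] -> C1=S, others downsized to S] -> [I,S,I,S]
Op 4: C3 read [C3 read: already in S, no change] -> [I,S,I,S]
Op 5: C0 read [C0 read from I: others=['C1=S', 'C3=S'] -> C0=S, others downsized to S] -> [S,S,I,S]
Op 6: C1 write [C1 write: invalidate ['C0=S', 'C3=S'] -> C1=M] -> [I,M,I,I]
Op 7: C2 read [C2 read from I: others=['C1=M'] -> C2=S, others downsized to S] -> [I,S,S,I]
Op 8: C3 read [C3 read from I: others=['C1=S', 'C2=S'] -> C3=S, others downsized to S] -> [I,S,S,S]
Op 9: C3 read [C3 read: already in S, no change] -> [I,S,S,S]
Op 10: C3 write [C3 write: invalidate ['C1=S', 'C2=S'] -> C3=M] -> [I,I,I,M]

Answer: I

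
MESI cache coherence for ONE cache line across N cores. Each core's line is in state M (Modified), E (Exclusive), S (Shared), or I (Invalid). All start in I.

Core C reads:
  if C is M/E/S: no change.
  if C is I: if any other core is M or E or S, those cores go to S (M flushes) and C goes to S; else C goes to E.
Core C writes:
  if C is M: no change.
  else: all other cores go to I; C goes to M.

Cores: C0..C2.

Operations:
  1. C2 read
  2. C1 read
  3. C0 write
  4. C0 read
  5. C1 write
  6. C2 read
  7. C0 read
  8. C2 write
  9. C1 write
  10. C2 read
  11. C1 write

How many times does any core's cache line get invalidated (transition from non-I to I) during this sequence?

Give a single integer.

Op 1: C2 read [C2 read from I: no other sharers -> C2=E (exclusive)] -> [I,I,E] (invalidations this op: 0; running total: 0)
Op 2: C1 read [C1 read from I: others=['C2=E'] -> C1=S, others downsized to S] -> [I,S,S] (invalidations this op: 0; running total: 0)
Op 3: C0 write [C0 write: invalidate ['C1=S', 'C2=S'] -> C0=M] -> [M,I,I] (invalidations this op: 2; running total: 2)
Op 4: C0 read [C0 read: already in M, no change] -> [M,I,I] (invalidations this op: 0; running total: 2)
Op 5: C1 write [C1 write: invalidate ['C0=M'] -> C1=M] -> [I,M,I] (invalidations this op: 1; running total: 3)
Op 6: C2 read [C2 read from I: others=['C1=M'] -> C2=S, others downsized to S] -> [I,S,S] (invalidations this op: 0; running total: 3)
Op 7: C0 read [C0 read from I: others=['C1=S', 'C2=S'] -> C0=S, others downsized to S] -> [S,S,S] (invalidations this op: 0; running total: 3)
Op 8: C2 write [C2 write: invalidate ['C0=S', 'C1=S'] -> C2=M] -> [I,I,M] (invalidations this op: 2; running total: 5)
Op 9: C1 write [C1 write: invalidate ['C2=M'] -> C1=M] -> [I,M,I] (invalidations this op: 1; running total: 6)
Op 10: C2 read [C2 read from I: others=['C1=M'] -> C2=S, others downsized to S] -> [I,S,S] (invalidations this op: 0; running total: 6)
Op 11: C1 write [C1 write: invalidate ['C2=S'] -> C1=M] -> [I,M,I] (invalidations this op: 1; running total: 7)

Answer: 7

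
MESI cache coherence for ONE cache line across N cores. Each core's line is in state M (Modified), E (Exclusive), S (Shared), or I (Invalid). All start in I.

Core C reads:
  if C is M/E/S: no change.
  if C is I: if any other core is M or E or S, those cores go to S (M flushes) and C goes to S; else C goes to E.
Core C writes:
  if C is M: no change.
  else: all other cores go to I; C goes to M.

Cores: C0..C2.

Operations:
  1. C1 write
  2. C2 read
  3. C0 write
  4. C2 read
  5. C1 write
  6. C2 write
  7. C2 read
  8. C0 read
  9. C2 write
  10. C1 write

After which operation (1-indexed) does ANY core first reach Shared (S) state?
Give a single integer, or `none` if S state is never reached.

Op 1: C1 write [C1 write: invalidate none -> C1=M] -> [I,M,I]
Op 2: C2 read [C2 read from I: others=['C1=M'] -> C2=S, others downsized to S] -> [I,S,S]
  -> First S state at op 2; remaining ops need not be traced.

Answer: 2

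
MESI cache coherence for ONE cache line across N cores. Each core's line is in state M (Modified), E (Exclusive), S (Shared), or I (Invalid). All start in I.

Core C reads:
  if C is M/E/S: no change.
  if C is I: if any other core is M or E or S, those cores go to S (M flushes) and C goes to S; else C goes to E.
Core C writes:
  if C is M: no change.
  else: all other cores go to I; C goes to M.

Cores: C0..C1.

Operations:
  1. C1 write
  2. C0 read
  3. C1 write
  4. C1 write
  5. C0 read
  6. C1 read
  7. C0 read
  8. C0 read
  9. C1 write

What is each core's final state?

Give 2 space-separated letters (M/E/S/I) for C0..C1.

Answer: I M

Derivation:
Op 1: C1 write [C1 write: invalidate none -> C1=M] -> [I,M]
Op 2: C0 read [C0 read from I: others=['C1=M'] -> C0=S, others downsized to S] -> [S,S]
Op 3: C1 write [C1 write: invalidate ['C0=S'] -> C1=M] -> [I,M]
Op 4: C1 write [C1 write: already M (modified), no change] -> [I,M]
Op 5: C0 read [C0 read from I: others=['C1=M'] -> C0=S, others downsized to S] -> [S,S]
Op 6: C1 read [C1 read: already in S, no change] -> [S,S]
Op 7: C0 read [C0 read: already in S, no change] -> [S,S]
Op 8: C0 read [C0 read: already in S, no change] -> [S,S]
Op 9: C1 write [C1 write: invalidate ['C0=S'] -> C1=M] -> [I,M]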